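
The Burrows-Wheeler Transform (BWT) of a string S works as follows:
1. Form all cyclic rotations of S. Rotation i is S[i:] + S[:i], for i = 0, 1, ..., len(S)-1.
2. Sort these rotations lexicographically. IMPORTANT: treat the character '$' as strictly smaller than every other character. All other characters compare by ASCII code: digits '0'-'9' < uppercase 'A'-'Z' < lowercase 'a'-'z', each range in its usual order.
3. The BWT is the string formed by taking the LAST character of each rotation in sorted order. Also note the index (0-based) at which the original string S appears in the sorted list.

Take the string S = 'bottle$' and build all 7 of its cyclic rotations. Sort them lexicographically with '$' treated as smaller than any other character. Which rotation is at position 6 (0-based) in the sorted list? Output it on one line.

Answer: ttle$bo

Derivation:
All 7 rotations (rotation i = S[i:]+S[:i]):
  rot[0] = bottle$
  rot[1] = ottle$b
  rot[2] = ttle$bo
  rot[3] = tle$bot
  rot[4] = le$bott
  rot[5] = e$bottl
  rot[6] = $bottle
Sorted (with $ < everything):
  sorted[0] = $bottle
  sorted[1] = bottle$
  sorted[2] = e$bottl
  sorted[3] = le$bott
  sorted[4] = ottle$b
  sorted[5] = tle$bot
  sorted[6] = ttle$bo
sorted[6] = ttle$bo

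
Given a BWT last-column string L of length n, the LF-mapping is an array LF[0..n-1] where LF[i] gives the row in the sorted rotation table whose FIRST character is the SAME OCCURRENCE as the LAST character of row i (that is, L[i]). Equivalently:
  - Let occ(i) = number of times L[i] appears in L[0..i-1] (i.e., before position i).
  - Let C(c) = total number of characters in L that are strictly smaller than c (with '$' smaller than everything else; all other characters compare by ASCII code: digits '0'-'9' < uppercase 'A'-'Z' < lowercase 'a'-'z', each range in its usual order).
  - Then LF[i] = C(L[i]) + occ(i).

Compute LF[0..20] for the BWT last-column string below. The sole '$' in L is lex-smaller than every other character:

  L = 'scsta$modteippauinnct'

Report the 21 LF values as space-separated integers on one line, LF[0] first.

Answer: 15 3 16 17 1 0 9 12 5 18 6 7 13 14 2 20 8 10 11 4 19

Derivation:
Char counts: '$':1, 'a':2, 'c':2, 'd':1, 'e':1, 'i':2, 'm':1, 'n':2, 'o':1, 'p':2, 's':2, 't':3, 'u':1
C (first-col start): C('$')=0, C('a')=1, C('c')=3, C('d')=5, C('e')=6, C('i')=7, C('m')=9, C('n')=10, C('o')=12, C('p')=13, C('s')=15, C('t')=17, C('u')=20
L[0]='s': occ=0, LF[0]=C('s')+0=15+0=15
L[1]='c': occ=0, LF[1]=C('c')+0=3+0=3
L[2]='s': occ=1, LF[2]=C('s')+1=15+1=16
L[3]='t': occ=0, LF[3]=C('t')+0=17+0=17
L[4]='a': occ=0, LF[4]=C('a')+0=1+0=1
L[5]='$': occ=0, LF[5]=C('$')+0=0+0=0
L[6]='m': occ=0, LF[6]=C('m')+0=9+0=9
L[7]='o': occ=0, LF[7]=C('o')+0=12+0=12
L[8]='d': occ=0, LF[8]=C('d')+0=5+0=5
L[9]='t': occ=1, LF[9]=C('t')+1=17+1=18
L[10]='e': occ=0, LF[10]=C('e')+0=6+0=6
L[11]='i': occ=0, LF[11]=C('i')+0=7+0=7
L[12]='p': occ=0, LF[12]=C('p')+0=13+0=13
L[13]='p': occ=1, LF[13]=C('p')+1=13+1=14
L[14]='a': occ=1, LF[14]=C('a')+1=1+1=2
L[15]='u': occ=0, LF[15]=C('u')+0=20+0=20
L[16]='i': occ=1, LF[16]=C('i')+1=7+1=8
L[17]='n': occ=0, LF[17]=C('n')+0=10+0=10
L[18]='n': occ=1, LF[18]=C('n')+1=10+1=11
L[19]='c': occ=1, LF[19]=C('c')+1=3+1=4
L[20]='t': occ=2, LF[20]=C('t')+2=17+2=19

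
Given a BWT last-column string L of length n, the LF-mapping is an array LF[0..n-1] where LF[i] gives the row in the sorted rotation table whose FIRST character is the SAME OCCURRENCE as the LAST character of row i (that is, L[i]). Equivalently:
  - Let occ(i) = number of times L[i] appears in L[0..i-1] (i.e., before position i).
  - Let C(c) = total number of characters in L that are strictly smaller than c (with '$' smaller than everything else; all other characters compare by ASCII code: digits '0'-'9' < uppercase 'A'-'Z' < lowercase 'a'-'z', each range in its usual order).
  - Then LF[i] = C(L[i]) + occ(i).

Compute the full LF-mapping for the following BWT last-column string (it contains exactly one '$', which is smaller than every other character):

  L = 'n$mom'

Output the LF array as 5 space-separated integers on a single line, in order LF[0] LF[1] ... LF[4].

Char counts: '$':1, 'm':2, 'n':1, 'o':1
C (first-col start): C('$')=0, C('m')=1, C('n')=3, C('o')=4
L[0]='n': occ=0, LF[0]=C('n')+0=3+0=3
L[1]='$': occ=0, LF[1]=C('$')+0=0+0=0
L[2]='m': occ=0, LF[2]=C('m')+0=1+0=1
L[3]='o': occ=0, LF[3]=C('o')+0=4+0=4
L[4]='m': occ=1, LF[4]=C('m')+1=1+1=2

Answer: 3 0 1 4 2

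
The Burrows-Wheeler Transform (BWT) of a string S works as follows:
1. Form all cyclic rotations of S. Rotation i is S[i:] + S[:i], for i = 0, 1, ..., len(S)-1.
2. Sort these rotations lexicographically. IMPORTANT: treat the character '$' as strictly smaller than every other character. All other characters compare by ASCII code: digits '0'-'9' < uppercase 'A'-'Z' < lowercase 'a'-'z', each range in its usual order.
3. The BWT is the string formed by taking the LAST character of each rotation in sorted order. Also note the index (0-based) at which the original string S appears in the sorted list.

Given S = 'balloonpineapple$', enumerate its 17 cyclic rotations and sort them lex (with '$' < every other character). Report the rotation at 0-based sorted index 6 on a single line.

Answer: ineapple$balloonp

Derivation:
All 17 rotations (rotation i = S[i:]+S[:i]):
  rot[0] = balloonpineapple$
  rot[1] = alloonpineapple$b
  rot[2] = lloonpineapple$ba
  rot[3] = loonpineapple$bal
  rot[4] = oonpineapple$ball
  rot[5] = onpineapple$ballo
  rot[6] = npineapple$balloo
  rot[7] = pineapple$balloon
  rot[8] = ineapple$balloonp
  rot[9] = neapple$balloonpi
  rot[10] = eapple$balloonpin
  rot[11] = apple$balloonpine
  rot[12] = pple$balloonpinea
  rot[13] = ple$balloonpineap
  rot[14] = le$balloonpineapp
  rot[15] = e$balloonpineappl
  rot[16] = $balloonpineapple
Sorted (with $ < everything):
  sorted[0] = $balloonpineapple
  sorted[1] = alloonpineapple$b
  sorted[2] = apple$balloonpine
  sorted[3] = balloonpineapple$
  sorted[4] = e$balloonpineappl
  sorted[5] = eapple$balloonpin
  sorted[6] = ineapple$balloonp
  sorted[7] = le$balloonpineapp
  sorted[8] = lloonpineapple$ba
  sorted[9] = loonpineapple$bal
  sorted[10] = neapple$balloonpi
  sorted[11] = npineapple$balloo
  sorted[12] = onpineapple$ballo
  sorted[13] = oonpineapple$ball
  sorted[14] = pineapple$balloon
  sorted[15] = ple$balloonpineap
  sorted[16] = pple$balloonpinea
sorted[6] = ineapple$balloonp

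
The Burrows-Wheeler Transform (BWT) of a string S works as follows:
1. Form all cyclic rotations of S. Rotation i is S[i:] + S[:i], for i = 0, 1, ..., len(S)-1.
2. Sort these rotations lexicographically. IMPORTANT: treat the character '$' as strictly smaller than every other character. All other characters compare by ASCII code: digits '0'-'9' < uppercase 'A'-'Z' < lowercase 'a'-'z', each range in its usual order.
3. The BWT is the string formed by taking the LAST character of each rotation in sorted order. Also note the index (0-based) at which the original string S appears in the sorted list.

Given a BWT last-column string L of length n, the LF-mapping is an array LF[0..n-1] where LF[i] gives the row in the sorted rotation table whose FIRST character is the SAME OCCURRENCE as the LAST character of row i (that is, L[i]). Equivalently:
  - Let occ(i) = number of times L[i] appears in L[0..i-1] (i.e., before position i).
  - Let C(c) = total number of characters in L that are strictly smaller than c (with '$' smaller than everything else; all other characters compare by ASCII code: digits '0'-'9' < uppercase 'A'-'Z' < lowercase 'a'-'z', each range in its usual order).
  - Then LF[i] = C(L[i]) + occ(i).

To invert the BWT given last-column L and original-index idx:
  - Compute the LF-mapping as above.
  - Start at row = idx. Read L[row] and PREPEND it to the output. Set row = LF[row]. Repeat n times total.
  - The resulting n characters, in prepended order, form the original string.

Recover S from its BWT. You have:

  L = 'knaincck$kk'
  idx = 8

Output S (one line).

Answer: knickknack$

Derivation:
LF mapping: 5 9 1 4 10 2 3 6 0 7 8
Walk LF starting at row 8, prepending L[row]:
  step 1: row=8, L[8]='$', prepend. Next row=LF[8]=0
  step 2: row=0, L[0]='k', prepend. Next row=LF[0]=5
  step 3: row=5, L[5]='c', prepend. Next row=LF[5]=2
  step 4: row=2, L[2]='a', prepend. Next row=LF[2]=1
  step 5: row=1, L[1]='n', prepend. Next row=LF[1]=9
  step 6: row=9, L[9]='k', prepend. Next row=LF[9]=7
  step 7: row=7, L[7]='k', prepend. Next row=LF[7]=6
  step 8: row=6, L[6]='c', prepend. Next row=LF[6]=3
  step 9: row=3, L[3]='i', prepend. Next row=LF[3]=4
  step 10: row=4, L[4]='n', prepend. Next row=LF[4]=10
  step 11: row=10, L[10]='k', prepend. Next row=LF[10]=8
Reversed output: knickknack$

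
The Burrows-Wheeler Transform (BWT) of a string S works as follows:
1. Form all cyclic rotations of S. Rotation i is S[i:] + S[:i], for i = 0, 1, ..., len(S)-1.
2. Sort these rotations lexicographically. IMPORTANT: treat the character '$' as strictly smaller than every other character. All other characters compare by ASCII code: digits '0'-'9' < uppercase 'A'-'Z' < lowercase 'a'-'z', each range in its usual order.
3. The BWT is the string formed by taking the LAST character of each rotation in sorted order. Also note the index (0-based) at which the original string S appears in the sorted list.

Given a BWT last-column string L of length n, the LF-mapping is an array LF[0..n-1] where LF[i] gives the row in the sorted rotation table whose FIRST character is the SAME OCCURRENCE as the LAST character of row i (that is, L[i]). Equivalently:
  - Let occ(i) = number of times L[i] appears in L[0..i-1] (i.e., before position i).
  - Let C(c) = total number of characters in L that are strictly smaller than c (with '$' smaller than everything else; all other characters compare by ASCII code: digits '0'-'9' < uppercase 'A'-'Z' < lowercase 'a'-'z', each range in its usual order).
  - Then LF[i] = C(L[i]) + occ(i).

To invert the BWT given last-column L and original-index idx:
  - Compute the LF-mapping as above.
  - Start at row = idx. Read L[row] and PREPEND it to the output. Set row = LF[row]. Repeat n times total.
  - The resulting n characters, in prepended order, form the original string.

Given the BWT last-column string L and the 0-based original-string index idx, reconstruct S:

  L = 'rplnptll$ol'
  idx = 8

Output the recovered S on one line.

Answer: pltnlpllor$

Derivation:
LF mapping: 9 7 1 5 8 10 2 3 0 6 4
Walk LF starting at row 8, prepending L[row]:
  step 1: row=8, L[8]='$', prepend. Next row=LF[8]=0
  step 2: row=0, L[0]='r', prepend. Next row=LF[0]=9
  step 3: row=9, L[9]='o', prepend. Next row=LF[9]=6
  step 4: row=6, L[6]='l', prepend. Next row=LF[6]=2
  step 5: row=2, L[2]='l', prepend. Next row=LF[2]=1
  step 6: row=1, L[1]='p', prepend. Next row=LF[1]=7
  step 7: row=7, L[7]='l', prepend. Next row=LF[7]=3
  step 8: row=3, L[3]='n', prepend. Next row=LF[3]=5
  step 9: row=5, L[5]='t', prepend. Next row=LF[5]=10
  step 10: row=10, L[10]='l', prepend. Next row=LF[10]=4
  step 11: row=4, L[4]='p', prepend. Next row=LF[4]=8
Reversed output: pltnlpllor$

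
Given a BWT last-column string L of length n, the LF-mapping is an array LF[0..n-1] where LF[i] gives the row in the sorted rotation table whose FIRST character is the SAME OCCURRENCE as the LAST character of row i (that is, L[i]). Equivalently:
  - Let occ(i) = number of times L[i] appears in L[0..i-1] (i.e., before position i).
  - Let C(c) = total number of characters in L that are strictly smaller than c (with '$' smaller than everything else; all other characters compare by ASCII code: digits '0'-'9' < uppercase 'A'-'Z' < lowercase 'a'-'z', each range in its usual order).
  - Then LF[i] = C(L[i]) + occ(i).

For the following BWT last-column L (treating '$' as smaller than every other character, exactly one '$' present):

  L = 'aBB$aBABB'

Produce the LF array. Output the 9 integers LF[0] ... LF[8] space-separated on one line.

Answer: 7 2 3 0 8 4 1 5 6

Derivation:
Char counts: '$':1, 'A':1, 'B':5, 'a':2
C (first-col start): C('$')=0, C('A')=1, C('B')=2, C('a')=7
L[0]='a': occ=0, LF[0]=C('a')+0=7+0=7
L[1]='B': occ=0, LF[1]=C('B')+0=2+0=2
L[2]='B': occ=1, LF[2]=C('B')+1=2+1=3
L[3]='$': occ=0, LF[3]=C('$')+0=0+0=0
L[4]='a': occ=1, LF[4]=C('a')+1=7+1=8
L[5]='B': occ=2, LF[5]=C('B')+2=2+2=4
L[6]='A': occ=0, LF[6]=C('A')+0=1+0=1
L[7]='B': occ=3, LF[7]=C('B')+3=2+3=5
L[8]='B': occ=4, LF[8]=C('B')+4=2+4=6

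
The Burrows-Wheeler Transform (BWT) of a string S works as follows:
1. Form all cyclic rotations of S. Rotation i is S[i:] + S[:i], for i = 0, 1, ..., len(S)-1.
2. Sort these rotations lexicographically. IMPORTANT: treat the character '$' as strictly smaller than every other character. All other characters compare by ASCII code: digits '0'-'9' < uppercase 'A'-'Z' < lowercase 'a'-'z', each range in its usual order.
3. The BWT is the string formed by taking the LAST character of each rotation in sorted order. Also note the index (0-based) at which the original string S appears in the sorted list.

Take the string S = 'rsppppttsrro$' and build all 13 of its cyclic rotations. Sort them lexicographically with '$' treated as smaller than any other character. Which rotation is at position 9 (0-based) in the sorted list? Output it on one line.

All 13 rotations (rotation i = S[i:]+S[:i]):
  rot[0] = rsppppttsrro$
  rot[1] = sppppttsrro$r
  rot[2] = ppppttsrro$rs
  rot[3] = pppttsrro$rsp
  rot[4] = ppttsrro$rspp
  rot[5] = pttsrro$rsppp
  rot[6] = ttsrro$rspppp
  rot[7] = tsrro$rsppppt
  rot[8] = srro$rspppptt
  rot[9] = rro$rspppptts
  rot[10] = ro$rsppppttsr
  rot[11] = o$rsppppttsrr
  rot[12] = $rsppppttsrro
Sorted (with $ < everything):
  sorted[0] = $rsppppttsrro
  sorted[1] = o$rsppppttsrr
  sorted[2] = ppppttsrro$rs
  sorted[3] = pppttsrro$rsp
  sorted[4] = ppttsrro$rspp
  sorted[5] = pttsrro$rsppp
  sorted[6] = ro$rsppppttsr
  sorted[7] = rro$rspppptts
  sorted[8] = rsppppttsrro$
  sorted[9] = sppppttsrro$r
  sorted[10] = srro$rspppptt
  sorted[11] = tsrro$rsppppt
  sorted[12] = ttsrro$rspppp
sorted[9] = sppppttsrro$r

Answer: sppppttsrro$r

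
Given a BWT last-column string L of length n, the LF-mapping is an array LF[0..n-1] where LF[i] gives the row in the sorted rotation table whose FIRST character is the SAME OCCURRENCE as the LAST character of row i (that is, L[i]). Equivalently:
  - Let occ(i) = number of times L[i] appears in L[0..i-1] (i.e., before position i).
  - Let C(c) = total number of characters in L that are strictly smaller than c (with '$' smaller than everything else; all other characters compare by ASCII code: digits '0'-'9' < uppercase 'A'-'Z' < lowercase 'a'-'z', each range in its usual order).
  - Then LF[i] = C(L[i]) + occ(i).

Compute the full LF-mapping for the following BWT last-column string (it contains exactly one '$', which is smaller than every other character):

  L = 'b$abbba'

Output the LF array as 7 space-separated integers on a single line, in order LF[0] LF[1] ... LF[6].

Char counts: '$':1, 'a':2, 'b':4
C (first-col start): C('$')=0, C('a')=1, C('b')=3
L[0]='b': occ=0, LF[0]=C('b')+0=3+0=3
L[1]='$': occ=0, LF[1]=C('$')+0=0+0=0
L[2]='a': occ=0, LF[2]=C('a')+0=1+0=1
L[3]='b': occ=1, LF[3]=C('b')+1=3+1=4
L[4]='b': occ=2, LF[4]=C('b')+2=3+2=5
L[5]='b': occ=3, LF[5]=C('b')+3=3+3=6
L[6]='a': occ=1, LF[6]=C('a')+1=1+1=2

Answer: 3 0 1 4 5 6 2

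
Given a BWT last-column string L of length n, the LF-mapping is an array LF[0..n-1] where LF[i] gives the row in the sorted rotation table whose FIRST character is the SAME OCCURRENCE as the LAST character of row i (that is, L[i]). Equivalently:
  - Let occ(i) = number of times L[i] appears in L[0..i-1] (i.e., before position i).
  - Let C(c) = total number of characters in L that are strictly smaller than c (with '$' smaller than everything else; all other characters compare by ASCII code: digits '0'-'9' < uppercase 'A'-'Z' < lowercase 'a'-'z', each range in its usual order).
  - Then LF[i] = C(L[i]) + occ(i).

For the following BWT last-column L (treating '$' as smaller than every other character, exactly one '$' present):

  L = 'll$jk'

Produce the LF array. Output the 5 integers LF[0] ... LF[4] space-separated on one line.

Answer: 3 4 0 1 2

Derivation:
Char counts: '$':1, 'j':1, 'k':1, 'l':2
C (first-col start): C('$')=0, C('j')=1, C('k')=2, C('l')=3
L[0]='l': occ=0, LF[0]=C('l')+0=3+0=3
L[1]='l': occ=1, LF[1]=C('l')+1=3+1=4
L[2]='$': occ=0, LF[2]=C('$')+0=0+0=0
L[3]='j': occ=0, LF[3]=C('j')+0=1+0=1
L[4]='k': occ=0, LF[4]=C('k')+0=2+0=2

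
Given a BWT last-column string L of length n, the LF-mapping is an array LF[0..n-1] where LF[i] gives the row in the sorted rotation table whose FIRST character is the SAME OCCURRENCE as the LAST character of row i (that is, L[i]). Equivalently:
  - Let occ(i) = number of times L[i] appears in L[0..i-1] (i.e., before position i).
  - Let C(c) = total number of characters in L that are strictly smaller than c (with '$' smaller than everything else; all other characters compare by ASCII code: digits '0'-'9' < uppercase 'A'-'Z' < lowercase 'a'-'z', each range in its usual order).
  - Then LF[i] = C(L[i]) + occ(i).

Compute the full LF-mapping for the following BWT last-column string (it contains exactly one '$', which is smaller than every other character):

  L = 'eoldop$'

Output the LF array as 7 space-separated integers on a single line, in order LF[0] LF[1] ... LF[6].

Char counts: '$':1, 'd':1, 'e':1, 'l':1, 'o':2, 'p':1
C (first-col start): C('$')=0, C('d')=1, C('e')=2, C('l')=3, C('o')=4, C('p')=6
L[0]='e': occ=0, LF[0]=C('e')+0=2+0=2
L[1]='o': occ=0, LF[1]=C('o')+0=4+0=4
L[2]='l': occ=0, LF[2]=C('l')+0=3+0=3
L[3]='d': occ=0, LF[3]=C('d')+0=1+0=1
L[4]='o': occ=1, LF[4]=C('o')+1=4+1=5
L[5]='p': occ=0, LF[5]=C('p')+0=6+0=6
L[6]='$': occ=0, LF[6]=C('$')+0=0+0=0

Answer: 2 4 3 1 5 6 0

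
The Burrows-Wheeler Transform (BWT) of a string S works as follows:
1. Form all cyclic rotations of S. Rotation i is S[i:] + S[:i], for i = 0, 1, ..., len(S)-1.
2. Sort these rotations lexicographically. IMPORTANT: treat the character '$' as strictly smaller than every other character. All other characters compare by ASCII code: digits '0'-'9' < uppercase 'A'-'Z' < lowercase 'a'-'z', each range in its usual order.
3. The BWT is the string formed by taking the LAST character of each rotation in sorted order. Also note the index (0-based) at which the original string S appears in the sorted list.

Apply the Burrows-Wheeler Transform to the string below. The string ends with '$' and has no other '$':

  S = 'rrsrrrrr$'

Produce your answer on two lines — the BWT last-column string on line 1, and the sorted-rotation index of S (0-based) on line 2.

All 9 rotations (rotation i = S[i:]+S[:i]):
  rot[0] = rrsrrrrr$
  rot[1] = rsrrrrr$r
  rot[2] = srrrrr$rr
  rot[3] = rrrrr$rrs
  rot[4] = rrrr$rrsr
  rot[5] = rrr$rrsrr
  rot[6] = rr$rrsrrr
  rot[7] = r$rrsrrrr
  rot[8] = $rrsrrrrr
Sorted (with $ < everything):
  sorted[0] = $rrsrrrrr  (last char: 'r')
  sorted[1] = r$rrsrrrr  (last char: 'r')
  sorted[2] = rr$rrsrrr  (last char: 'r')
  sorted[3] = rrr$rrsrr  (last char: 'r')
  sorted[4] = rrrr$rrsr  (last char: 'r')
  sorted[5] = rrrrr$rrs  (last char: 's')
  sorted[6] = rrsrrrrr$  (last char: '$')
  sorted[7] = rsrrrrr$r  (last char: 'r')
  sorted[8] = srrrrr$rr  (last char: 'r')
Last column: rrrrrs$rr
Original string S is at sorted index 6

Answer: rrrrrs$rr
6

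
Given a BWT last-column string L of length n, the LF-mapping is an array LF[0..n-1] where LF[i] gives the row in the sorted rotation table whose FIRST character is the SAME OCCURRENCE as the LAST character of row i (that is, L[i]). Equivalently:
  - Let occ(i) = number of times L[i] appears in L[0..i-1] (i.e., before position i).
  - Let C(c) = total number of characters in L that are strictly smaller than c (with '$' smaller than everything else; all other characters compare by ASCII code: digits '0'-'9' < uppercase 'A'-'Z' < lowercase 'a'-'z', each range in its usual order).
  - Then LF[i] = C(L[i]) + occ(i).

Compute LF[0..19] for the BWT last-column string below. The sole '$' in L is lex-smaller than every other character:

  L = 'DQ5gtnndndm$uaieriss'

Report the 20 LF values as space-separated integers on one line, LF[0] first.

Answer: 2 3 1 8 18 12 13 5 14 6 11 0 19 4 9 7 15 10 16 17

Derivation:
Char counts: '$':1, '5':1, 'D':1, 'Q':1, 'a':1, 'd':2, 'e':1, 'g':1, 'i':2, 'm':1, 'n':3, 'r':1, 's':2, 't':1, 'u':1
C (first-col start): C('$')=0, C('5')=1, C('D')=2, C('Q')=3, C('a')=4, C('d')=5, C('e')=7, C('g')=8, C('i')=9, C('m')=11, C('n')=12, C('r')=15, C('s')=16, C('t')=18, C('u')=19
L[0]='D': occ=0, LF[0]=C('D')+0=2+0=2
L[1]='Q': occ=0, LF[1]=C('Q')+0=3+0=3
L[2]='5': occ=0, LF[2]=C('5')+0=1+0=1
L[3]='g': occ=0, LF[3]=C('g')+0=8+0=8
L[4]='t': occ=0, LF[4]=C('t')+0=18+0=18
L[5]='n': occ=0, LF[5]=C('n')+0=12+0=12
L[6]='n': occ=1, LF[6]=C('n')+1=12+1=13
L[7]='d': occ=0, LF[7]=C('d')+0=5+0=5
L[8]='n': occ=2, LF[8]=C('n')+2=12+2=14
L[9]='d': occ=1, LF[9]=C('d')+1=5+1=6
L[10]='m': occ=0, LF[10]=C('m')+0=11+0=11
L[11]='$': occ=0, LF[11]=C('$')+0=0+0=0
L[12]='u': occ=0, LF[12]=C('u')+0=19+0=19
L[13]='a': occ=0, LF[13]=C('a')+0=4+0=4
L[14]='i': occ=0, LF[14]=C('i')+0=9+0=9
L[15]='e': occ=0, LF[15]=C('e')+0=7+0=7
L[16]='r': occ=0, LF[16]=C('r')+0=15+0=15
L[17]='i': occ=1, LF[17]=C('i')+1=9+1=10
L[18]='s': occ=0, LF[18]=C('s')+0=16+0=16
L[19]='s': occ=1, LF[19]=C('s')+1=16+1=17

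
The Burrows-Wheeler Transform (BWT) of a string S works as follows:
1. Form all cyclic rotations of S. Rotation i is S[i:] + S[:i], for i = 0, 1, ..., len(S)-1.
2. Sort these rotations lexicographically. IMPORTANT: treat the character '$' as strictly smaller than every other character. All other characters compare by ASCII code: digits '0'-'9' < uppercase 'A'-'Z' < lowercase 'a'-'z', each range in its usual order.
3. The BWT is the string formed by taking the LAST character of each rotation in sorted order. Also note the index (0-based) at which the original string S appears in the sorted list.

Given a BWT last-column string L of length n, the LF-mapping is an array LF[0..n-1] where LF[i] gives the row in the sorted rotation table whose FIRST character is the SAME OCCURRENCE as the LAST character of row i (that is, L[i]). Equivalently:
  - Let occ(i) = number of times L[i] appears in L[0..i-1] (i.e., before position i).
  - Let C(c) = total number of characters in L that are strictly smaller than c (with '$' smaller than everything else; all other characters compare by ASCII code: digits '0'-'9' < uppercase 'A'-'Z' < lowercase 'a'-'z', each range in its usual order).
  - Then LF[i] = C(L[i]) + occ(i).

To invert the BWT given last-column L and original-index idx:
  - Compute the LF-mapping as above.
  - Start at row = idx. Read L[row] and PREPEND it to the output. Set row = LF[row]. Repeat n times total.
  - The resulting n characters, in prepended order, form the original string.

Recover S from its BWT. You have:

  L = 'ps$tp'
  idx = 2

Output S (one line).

Answer: ptsp$

Derivation:
LF mapping: 1 3 0 4 2
Walk LF starting at row 2, prepending L[row]:
  step 1: row=2, L[2]='$', prepend. Next row=LF[2]=0
  step 2: row=0, L[0]='p', prepend. Next row=LF[0]=1
  step 3: row=1, L[1]='s', prepend. Next row=LF[1]=3
  step 4: row=3, L[3]='t', prepend. Next row=LF[3]=4
  step 5: row=4, L[4]='p', prepend. Next row=LF[4]=2
Reversed output: ptsp$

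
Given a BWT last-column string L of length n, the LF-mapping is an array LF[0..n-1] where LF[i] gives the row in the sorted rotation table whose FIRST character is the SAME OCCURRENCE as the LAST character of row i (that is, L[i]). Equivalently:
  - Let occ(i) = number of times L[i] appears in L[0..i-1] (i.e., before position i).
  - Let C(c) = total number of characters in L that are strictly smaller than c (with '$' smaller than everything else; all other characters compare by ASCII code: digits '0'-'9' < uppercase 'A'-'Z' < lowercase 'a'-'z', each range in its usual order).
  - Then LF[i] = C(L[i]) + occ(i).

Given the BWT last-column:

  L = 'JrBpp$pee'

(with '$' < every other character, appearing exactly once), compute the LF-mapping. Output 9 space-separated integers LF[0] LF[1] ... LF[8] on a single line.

Answer: 2 8 1 5 6 0 7 3 4

Derivation:
Char counts: '$':1, 'B':1, 'J':1, 'e':2, 'p':3, 'r':1
C (first-col start): C('$')=0, C('B')=1, C('J')=2, C('e')=3, C('p')=5, C('r')=8
L[0]='J': occ=0, LF[0]=C('J')+0=2+0=2
L[1]='r': occ=0, LF[1]=C('r')+0=8+0=8
L[2]='B': occ=0, LF[2]=C('B')+0=1+0=1
L[3]='p': occ=0, LF[3]=C('p')+0=5+0=5
L[4]='p': occ=1, LF[4]=C('p')+1=5+1=6
L[5]='$': occ=0, LF[5]=C('$')+0=0+0=0
L[6]='p': occ=2, LF[6]=C('p')+2=5+2=7
L[7]='e': occ=0, LF[7]=C('e')+0=3+0=3
L[8]='e': occ=1, LF[8]=C('e')+1=3+1=4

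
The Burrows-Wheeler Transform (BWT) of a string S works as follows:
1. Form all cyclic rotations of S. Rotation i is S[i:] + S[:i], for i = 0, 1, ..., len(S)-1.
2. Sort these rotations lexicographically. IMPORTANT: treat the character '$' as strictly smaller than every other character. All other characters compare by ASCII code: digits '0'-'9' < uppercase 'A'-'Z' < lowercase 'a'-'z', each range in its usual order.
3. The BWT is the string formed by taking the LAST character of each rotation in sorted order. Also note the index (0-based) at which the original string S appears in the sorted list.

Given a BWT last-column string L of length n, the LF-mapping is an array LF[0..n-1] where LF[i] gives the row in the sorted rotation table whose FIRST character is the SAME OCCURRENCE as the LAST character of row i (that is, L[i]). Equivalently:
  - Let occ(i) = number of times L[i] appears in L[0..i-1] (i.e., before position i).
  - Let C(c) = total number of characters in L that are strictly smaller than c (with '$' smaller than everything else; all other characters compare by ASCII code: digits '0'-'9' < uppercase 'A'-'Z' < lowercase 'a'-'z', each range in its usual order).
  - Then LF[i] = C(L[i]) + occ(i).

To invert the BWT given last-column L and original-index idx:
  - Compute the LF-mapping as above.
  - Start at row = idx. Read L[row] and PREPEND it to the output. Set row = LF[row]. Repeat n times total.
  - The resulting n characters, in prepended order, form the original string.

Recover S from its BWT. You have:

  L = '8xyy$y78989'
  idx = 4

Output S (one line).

Answer: 8y8x79y9y8$

Derivation:
LF mapping: 2 7 8 9 0 10 1 3 5 4 6
Walk LF starting at row 4, prepending L[row]:
  step 1: row=4, L[4]='$', prepend. Next row=LF[4]=0
  step 2: row=0, L[0]='8', prepend. Next row=LF[0]=2
  step 3: row=2, L[2]='y', prepend. Next row=LF[2]=8
  step 4: row=8, L[8]='9', prepend. Next row=LF[8]=5
  step 5: row=5, L[5]='y', prepend. Next row=LF[5]=10
  step 6: row=10, L[10]='9', prepend. Next row=LF[10]=6
  step 7: row=6, L[6]='7', prepend. Next row=LF[6]=1
  step 8: row=1, L[1]='x', prepend. Next row=LF[1]=7
  step 9: row=7, L[7]='8', prepend. Next row=LF[7]=3
  step 10: row=3, L[3]='y', prepend. Next row=LF[3]=9
  step 11: row=9, L[9]='8', prepend. Next row=LF[9]=4
Reversed output: 8y8x79y9y8$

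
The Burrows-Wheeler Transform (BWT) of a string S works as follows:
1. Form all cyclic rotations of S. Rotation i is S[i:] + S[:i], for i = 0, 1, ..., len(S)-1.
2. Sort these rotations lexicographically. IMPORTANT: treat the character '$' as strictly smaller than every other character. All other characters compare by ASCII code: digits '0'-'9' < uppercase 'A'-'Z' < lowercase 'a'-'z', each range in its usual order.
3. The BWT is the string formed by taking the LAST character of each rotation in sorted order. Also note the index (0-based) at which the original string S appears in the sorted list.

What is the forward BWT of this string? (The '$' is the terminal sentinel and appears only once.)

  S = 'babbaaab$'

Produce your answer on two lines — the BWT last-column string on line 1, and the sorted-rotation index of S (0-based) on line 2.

Answer: bbaabab$a
7

Derivation:
All 9 rotations (rotation i = S[i:]+S[:i]):
  rot[0] = babbaaab$
  rot[1] = abbaaab$b
  rot[2] = bbaaab$ba
  rot[3] = baaab$bab
  rot[4] = aaab$babb
  rot[5] = aab$babba
  rot[6] = ab$babbaa
  rot[7] = b$babbaaa
  rot[8] = $babbaaab
Sorted (with $ < everything):
  sorted[0] = $babbaaab  (last char: 'b')
  sorted[1] = aaab$babb  (last char: 'b')
  sorted[2] = aab$babba  (last char: 'a')
  sorted[3] = ab$babbaa  (last char: 'a')
  sorted[4] = abbaaab$b  (last char: 'b')
  sorted[5] = b$babbaaa  (last char: 'a')
  sorted[6] = baaab$bab  (last char: 'b')
  sorted[7] = babbaaab$  (last char: '$')
  sorted[8] = bbaaab$ba  (last char: 'a')
Last column: bbaabab$a
Original string S is at sorted index 7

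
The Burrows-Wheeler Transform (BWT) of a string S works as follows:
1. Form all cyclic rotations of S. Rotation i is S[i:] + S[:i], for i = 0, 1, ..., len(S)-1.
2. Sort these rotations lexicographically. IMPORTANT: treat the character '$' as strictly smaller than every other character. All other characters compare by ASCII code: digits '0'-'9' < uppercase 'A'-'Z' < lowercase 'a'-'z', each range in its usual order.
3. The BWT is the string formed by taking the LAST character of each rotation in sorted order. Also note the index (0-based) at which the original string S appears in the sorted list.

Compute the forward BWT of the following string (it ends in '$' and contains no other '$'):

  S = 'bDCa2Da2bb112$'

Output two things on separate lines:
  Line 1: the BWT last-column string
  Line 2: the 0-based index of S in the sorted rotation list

All 14 rotations (rotation i = S[i:]+S[:i]):
  rot[0] = bDCa2Da2bb112$
  rot[1] = DCa2Da2bb112$b
  rot[2] = Ca2Da2bb112$bD
  rot[3] = a2Da2bb112$bDC
  rot[4] = 2Da2bb112$bDCa
  rot[5] = Da2bb112$bDCa2
  rot[6] = a2bb112$bDCa2D
  rot[7] = 2bb112$bDCa2Da
  rot[8] = bb112$bDCa2Da2
  rot[9] = b112$bDCa2Da2b
  rot[10] = 112$bDCa2Da2bb
  rot[11] = 12$bDCa2Da2bb1
  rot[12] = 2$bDCa2Da2bb11
  rot[13] = $bDCa2Da2bb112
Sorted (with $ < everything):
  sorted[0] = $bDCa2Da2bb112  (last char: '2')
  sorted[1] = 112$bDCa2Da2bb  (last char: 'b')
  sorted[2] = 12$bDCa2Da2bb1  (last char: '1')
  sorted[3] = 2$bDCa2Da2bb11  (last char: '1')
  sorted[4] = 2Da2bb112$bDCa  (last char: 'a')
  sorted[5] = 2bb112$bDCa2Da  (last char: 'a')
  sorted[6] = Ca2Da2bb112$bD  (last char: 'D')
  sorted[7] = DCa2Da2bb112$b  (last char: 'b')
  sorted[8] = Da2bb112$bDCa2  (last char: '2')
  sorted[9] = a2Da2bb112$bDC  (last char: 'C')
  sorted[10] = a2bb112$bDCa2D  (last char: 'D')
  sorted[11] = b112$bDCa2Da2b  (last char: 'b')
  sorted[12] = bDCa2Da2bb112$  (last char: '$')
  sorted[13] = bb112$bDCa2Da2  (last char: '2')
Last column: 2b11aaDb2CDb$2
Original string S is at sorted index 12

Answer: 2b11aaDb2CDb$2
12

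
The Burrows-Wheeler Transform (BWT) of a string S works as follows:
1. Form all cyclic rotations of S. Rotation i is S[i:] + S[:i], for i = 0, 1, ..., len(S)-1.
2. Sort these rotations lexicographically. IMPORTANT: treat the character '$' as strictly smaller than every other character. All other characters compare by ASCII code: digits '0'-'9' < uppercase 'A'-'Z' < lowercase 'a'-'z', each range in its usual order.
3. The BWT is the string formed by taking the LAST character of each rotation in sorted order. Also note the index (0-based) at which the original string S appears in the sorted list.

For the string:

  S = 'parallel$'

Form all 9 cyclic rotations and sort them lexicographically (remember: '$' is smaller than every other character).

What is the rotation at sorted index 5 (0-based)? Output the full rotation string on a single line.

All 9 rotations (rotation i = S[i:]+S[:i]):
  rot[0] = parallel$
  rot[1] = arallel$p
  rot[2] = rallel$pa
  rot[3] = allel$par
  rot[4] = llel$para
  rot[5] = lel$paral
  rot[6] = el$parall
  rot[7] = l$paralle
  rot[8] = $parallel
Sorted (with $ < everything):
  sorted[0] = $parallel
  sorted[1] = allel$par
  sorted[2] = arallel$p
  sorted[3] = el$parall
  sorted[4] = l$paralle
  sorted[5] = lel$paral
  sorted[6] = llel$para
  sorted[7] = parallel$
  sorted[8] = rallel$pa
sorted[5] = lel$paral

Answer: lel$paral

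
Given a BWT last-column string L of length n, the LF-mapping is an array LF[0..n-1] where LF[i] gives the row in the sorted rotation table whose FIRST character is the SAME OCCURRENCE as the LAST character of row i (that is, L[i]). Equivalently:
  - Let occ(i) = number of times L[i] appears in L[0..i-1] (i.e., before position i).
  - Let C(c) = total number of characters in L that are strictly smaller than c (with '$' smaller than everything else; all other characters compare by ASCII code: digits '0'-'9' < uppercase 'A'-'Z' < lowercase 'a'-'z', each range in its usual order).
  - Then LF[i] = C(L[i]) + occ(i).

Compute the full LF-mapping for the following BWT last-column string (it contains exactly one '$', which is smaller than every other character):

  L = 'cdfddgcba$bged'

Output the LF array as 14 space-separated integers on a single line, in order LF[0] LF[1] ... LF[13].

Answer: 4 6 11 7 8 12 5 2 1 0 3 13 10 9

Derivation:
Char counts: '$':1, 'a':1, 'b':2, 'c':2, 'd':4, 'e':1, 'f':1, 'g':2
C (first-col start): C('$')=0, C('a')=1, C('b')=2, C('c')=4, C('d')=6, C('e')=10, C('f')=11, C('g')=12
L[0]='c': occ=0, LF[0]=C('c')+0=4+0=4
L[1]='d': occ=0, LF[1]=C('d')+0=6+0=6
L[2]='f': occ=0, LF[2]=C('f')+0=11+0=11
L[3]='d': occ=1, LF[3]=C('d')+1=6+1=7
L[4]='d': occ=2, LF[4]=C('d')+2=6+2=8
L[5]='g': occ=0, LF[5]=C('g')+0=12+0=12
L[6]='c': occ=1, LF[6]=C('c')+1=4+1=5
L[7]='b': occ=0, LF[7]=C('b')+0=2+0=2
L[8]='a': occ=0, LF[8]=C('a')+0=1+0=1
L[9]='$': occ=0, LF[9]=C('$')+0=0+0=0
L[10]='b': occ=1, LF[10]=C('b')+1=2+1=3
L[11]='g': occ=1, LF[11]=C('g')+1=12+1=13
L[12]='e': occ=0, LF[12]=C('e')+0=10+0=10
L[13]='d': occ=3, LF[13]=C('d')+3=6+3=9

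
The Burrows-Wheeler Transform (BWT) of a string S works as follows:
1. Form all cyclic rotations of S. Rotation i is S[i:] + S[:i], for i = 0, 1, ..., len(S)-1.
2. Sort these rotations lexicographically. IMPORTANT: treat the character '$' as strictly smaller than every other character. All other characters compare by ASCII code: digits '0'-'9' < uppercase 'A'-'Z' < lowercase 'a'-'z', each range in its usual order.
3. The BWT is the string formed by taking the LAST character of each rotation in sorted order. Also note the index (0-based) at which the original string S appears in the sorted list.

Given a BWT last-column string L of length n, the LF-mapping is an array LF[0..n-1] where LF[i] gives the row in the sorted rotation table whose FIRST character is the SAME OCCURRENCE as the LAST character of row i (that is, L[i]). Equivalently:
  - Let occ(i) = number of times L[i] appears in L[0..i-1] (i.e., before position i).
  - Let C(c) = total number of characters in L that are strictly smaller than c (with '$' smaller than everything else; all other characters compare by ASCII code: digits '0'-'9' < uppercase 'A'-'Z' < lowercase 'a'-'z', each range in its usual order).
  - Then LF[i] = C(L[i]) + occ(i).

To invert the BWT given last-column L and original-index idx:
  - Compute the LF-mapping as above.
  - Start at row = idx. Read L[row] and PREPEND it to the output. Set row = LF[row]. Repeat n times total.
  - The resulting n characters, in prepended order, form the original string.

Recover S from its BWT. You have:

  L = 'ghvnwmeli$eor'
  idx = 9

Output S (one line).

Answer: overwhelming$

Derivation:
LF mapping: 3 4 11 8 12 7 1 6 5 0 2 9 10
Walk LF starting at row 9, prepending L[row]:
  step 1: row=9, L[9]='$', prepend. Next row=LF[9]=0
  step 2: row=0, L[0]='g', prepend. Next row=LF[0]=3
  step 3: row=3, L[3]='n', prepend. Next row=LF[3]=8
  step 4: row=8, L[8]='i', prepend. Next row=LF[8]=5
  step 5: row=5, L[5]='m', prepend. Next row=LF[5]=7
  step 6: row=7, L[7]='l', prepend. Next row=LF[7]=6
  step 7: row=6, L[6]='e', prepend. Next row=LF[6]=1
  step 8: row=1, L[1]='h', prepend. Next row=LF[1]=4
  step 9: row=4, L[4]='w', prepend. Next row=LF[4]=12
  step 10: row=12, L[12]='r', prepend. Next row=LF[12]=10
  step 11: row=10, L[10]='e', prepend. Next row=LF[10]=2
  step 12: row=2, L[2]='v', prepend. Next row=LF[2]=11
  step 13: row=11, L[11]='o', prepend. Next row=LF[11]=9
Reversed output: overwhelming$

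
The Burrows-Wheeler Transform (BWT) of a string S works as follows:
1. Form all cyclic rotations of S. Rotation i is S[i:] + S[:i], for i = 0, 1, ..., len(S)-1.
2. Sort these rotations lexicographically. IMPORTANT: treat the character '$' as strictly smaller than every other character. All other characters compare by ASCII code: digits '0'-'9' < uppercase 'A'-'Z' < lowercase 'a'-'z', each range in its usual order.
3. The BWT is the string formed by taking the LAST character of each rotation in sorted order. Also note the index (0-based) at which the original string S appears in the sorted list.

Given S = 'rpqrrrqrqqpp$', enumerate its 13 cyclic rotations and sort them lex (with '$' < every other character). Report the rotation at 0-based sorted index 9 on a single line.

Answer: rqqpp$rpqrrrq

Derivation:
All 13 rotations (rotation i = S[i:]+S[:i]):
  rot[0] = rpqrrrqrqqpp$
  rot[1] = pqrrrqrqqpp$r
  rot[2] = qrrrqrqqpp$rp
  rot[3] = rrrqrqqpp$rpq
  rot[4] = rrqrqqpp$rpqr
  rot[5] = rqrqqpp$rpqrr
  rot[6] = qrqqpp$rpqrrr
  rot[7] = rqqpp$rpqrrrq
  rot[8] = qqpp$rpqrrrqr
  rot[9] = qpp$rpqrrrqrq
  rot[10] = pp$rpqrrrqrqq
  rot[11] = p$rpqrrrqrqqp
  rot[12] = $rpqrrrqrqqpp
Sorted (with $ < everything):
  sorted[0] = $rpqrrrqrqqpp
  sorted[1] = p$rpqrrrqrqqp
  sorted[2] = pp$rpqrrrqrqq
  sorted[3] = pqrrrqrqqpp$r
  sorted[4] = qpp$rpqrrrqrq
  sorted[5] = qqpp$rpqrrrqr
  sorted[6] = qrqqpp$rpqrrr
  sorted[7] = qrrrqrqqpp$rp
  sorted[8] = rpqrrrqrqqpp$
  sorted[9] = rqqpp$rpqrrrq
  sorted[10] = rqrqqpp$rpqrr
  sorted[11] = rrqrqqpp$rpqr
  sorted[12] = rrrqrqqpp$rpq
sorted[9] = rqqpp$rpqrrrq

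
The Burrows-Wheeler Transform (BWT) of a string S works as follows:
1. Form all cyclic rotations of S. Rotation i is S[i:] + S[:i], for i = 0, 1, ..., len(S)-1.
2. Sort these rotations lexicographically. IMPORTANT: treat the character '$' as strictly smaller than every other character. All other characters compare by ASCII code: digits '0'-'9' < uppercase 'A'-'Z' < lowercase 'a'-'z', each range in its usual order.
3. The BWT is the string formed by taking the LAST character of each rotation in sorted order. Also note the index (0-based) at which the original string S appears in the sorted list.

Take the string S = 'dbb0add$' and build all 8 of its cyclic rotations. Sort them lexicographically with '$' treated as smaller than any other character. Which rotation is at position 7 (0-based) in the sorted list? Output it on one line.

All 8 rotations (rotation i = S[i:]+S[:i]):
  rot[0] = dbb0add$
  rot[1] = bb0add$d
  rot[2] = b0add$db
  rot[3] = 0add$dbb
  rot[4] = add$dbb0
  rot[5] = dd$dbb0a
  rot[6] = d$dbb0ad
  rot[7] = $dbb0add
Sorted (with $ < everything):
  sorted[0] = $dbb0add
  sorted[1] = 0add$dbb
  sorted[2] = add$dbb0
  sorted[3] = b0add$db
  sorted[4] = bb0add$d
  sorted[5] = d$dbb0ad
  sorted[6] = dbb0add$
  sorted[7] = dd$dbb0a
sorted[7] = dd$dbb0a

Answer: dd$dbb0a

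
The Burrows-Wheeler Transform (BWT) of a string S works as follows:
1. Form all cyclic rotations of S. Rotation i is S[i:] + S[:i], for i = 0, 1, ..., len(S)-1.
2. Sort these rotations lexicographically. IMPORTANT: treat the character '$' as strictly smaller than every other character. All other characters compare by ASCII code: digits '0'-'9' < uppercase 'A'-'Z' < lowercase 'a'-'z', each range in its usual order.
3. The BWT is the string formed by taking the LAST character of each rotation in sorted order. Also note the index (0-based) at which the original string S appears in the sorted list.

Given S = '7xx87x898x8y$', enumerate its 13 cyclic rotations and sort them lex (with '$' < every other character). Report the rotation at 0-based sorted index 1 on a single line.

All 13 rotations (rotation i = S[i:]+S[:i]):
  rot[0] = 7xx87x898x8y$
  rot[1] = xx87x898x8y$7
  rot[2] = x87x898x8y$7x
  rot[3] = 87x898x8y$7xx
  rot[4] = 7x898x8y$7xx8
  rot[5] = x898x8y$7xx87
  rot[6] = 898x8y$7xx87x
  rot[7] = 98x8y$7xx87x8
  rot[8] = 8x8y$7xx87x89
  rot[9] = x8y$7xx87x898
  rot[10] = 8y$7xx87x898x
  rot[11] = y$7xx87x898x8
  rot[12] = $7xx87x898x8y
Sorted (with $ < everything):
  sorted[0] = $7xx87x898x8y
  sorted[1] = 7x898x8y$7xx8
  sorted[2] = 7xx87x898x8y$
  sorted[3] = 87x898x8y$7xx
  sorted[4] = 898x8y$7xx87x
  sorted[5] = 8x8y$7xx87x89
  sorted[6] = 8y$7xx87x898x
  sorted[7] = 98x8y$7xx87x8
  sorted[8] = x87x898x8y$7x
  sorted[9] = x898x8y$7xx87
  sorted[10] = x8y$7xx87x898
  sorted[11] = xx87x898x8y$7
  sorted[12] = y$7xx87x898x8
sorted[1] = 7x898x8y$7xx8

Answer: 7x898x8y$7xx8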